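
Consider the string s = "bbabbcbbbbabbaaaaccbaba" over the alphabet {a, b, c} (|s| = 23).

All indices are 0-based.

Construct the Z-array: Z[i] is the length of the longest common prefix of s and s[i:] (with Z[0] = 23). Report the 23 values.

Z[0]=23
i=1: i≥r, start 0; Z[1]=1 extend→box=[1,2)
i=2: i≥r, start 0; Z[2]=0
i=3: i≥r, start 0; Z[3]=2 extend→box=[3,5)
i=4: min(r-i=1, Z[1]=1)=1; Z[4]=1
i=5: i≥r, start 0; Z[5]=0
i=6: i≥r, start 0; Z[6]=2 extend→box=[6,8)
i=7: min(r-i=1, Z[1]=1)=1; Z[7]=2 extend→box=[7,9)
i=8: min(r-i=1, Z[1]=1)=1; Z[8]=5 extend→box=[8,13)
i=9: min(r-i=4, Z[1]=1)=1; Z[9]=1
i=10: min(r-i=3, Z[2]=0)=0; Z[10]=0
i=11: min(r-i=2, Z[3]=2)=2; Z[11]=3 extend→box=[11,14)
i=12: min(r-i=2, Z[1]=1)=1; Z[12]=1
i=13: min(r-i=1, Z[2]=0)=0; Z[13]=0
i=14: i≥r, start 0; Z[14]=0
i=15: i≥r, start 0; Z[15]=0
i=16: i≥r, start 0; Z[16]=0
i=17: i≥r, start 0; Z[17]=0
i=18: i≥r, start 0; Z[18]=0
i=19: i≥r, start 0; Z[19]=1 extend→box=[19,20)
i=20: i≥r, start 0; Z[20]=0
i=21: i≥r, start 0; Z[21]=1 extend→box=[21,22)
i=22: i≥r, start 0; Z[22]=0

[23, 1, 0, 2, 1, 0, 2, 2, 5, 1, 0, 3, 1, 0, 0, 0, 0, 0, 0, 1, 0, 1, 0]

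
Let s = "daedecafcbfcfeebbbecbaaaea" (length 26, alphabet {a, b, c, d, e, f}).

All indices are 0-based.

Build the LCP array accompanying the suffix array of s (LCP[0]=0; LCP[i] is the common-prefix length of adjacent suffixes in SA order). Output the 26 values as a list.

rank | idx | suffix
   0 |  25 | a
   1 |  21 | aaaea
   2 |  22 | aaea
   3 |  23 | aea
   4 |   1 | aedecafcbfcfeebbbecbaaaea
   5 |   6 | afcbfcfeebbbecbaaaea
   6 |  20 | baaaea
   7 |  15 | bbbecbaaaea
   8 |  16 | bbecbaaaea
   9 |  17 | becbaaaea
  10 |   9 | bfcfeebbbecbaaaea
  11 |   5 | cafcbfcfeebbbecbaaaea
  12 |  19 | cbaaaea
  13 |   8 | cbfcfeebbbecbaaaea
  14 |  11 | cfeebbbecbaaaea
  15 |   0 | daedecafcbfcfeebbbecbaaaea
  16 |   3 | decafcbfcfeebbbecbaaaea
  17 |  24 | ea
  18 |  14 | ebbbecbaaaea
  19 |   4 | ecafcbfcfeebbbecbaaaea
  20 |  18 | ecbaaaea
  21 |   2 | edecafcbfcfeebbbecbaaaea
  22 |  13 | eebbbecbaaaea
  23 |   7 | fcbfcfeebbbecbaaaea
  24 |  10 | fcfeebbbecbaaaea
  25 |  12 | feebbbecbaaaea

SA = [25, 21, 22, 23, 1, 6, 20, 15, 16, 17, 9, 5, 19, 8, 11, 0, 3, 24, 14, 4, 18, 2, 13, 7, 10, 12]
[i] adj suffixes → lcp
  [1] 25/21 → 1 ('a')
  [2] 21/22 → 2 ('aa')
  [3] 22/23 → 1 ('a')
  [4] 23/1 → 2 ('ae')
  [5] 1/6 → 1 ('a')
  [6] 6/20 → 0 ('')
  [7] 20/15 → 1 ('b')
  [8] 15/16 → 2 ('bb')
  [9] 16/17 → 1 ('b')
  [10] 17/9 → 1 ('b')
  [11] 9/5 → 0 ('')
  [12] 5/19 → 1 ('c')
  [13] 19/8 → 2 ('cb')
  [14] 8/11 → 1 ('c')
  [15] 11/0 → 0 ('')
  [16] 0/3 → 1 ('d')
  [17] 3/24 → 0 ('')
  [18] 24/14 → 1 ('e')
  [19] 14/4 → 1 ('e')
  [20] 4/18 → 2 ('ec')
  [21] 18/2 → 1 ('e')
  [22] 2/13 → 1 ('e')
  [23] 13/7 → 0 ('')
  [24] 7/10 → 2 ('fc')
  [25] 10/12 → 1 ('f')

[0, 1, 2, 1, 2, 1, 0, 1, 2, 1, 1, 0, 1, 2, 1, 0, 1, 0, 1, 1, 2, 1, 1, 0, 2, 1]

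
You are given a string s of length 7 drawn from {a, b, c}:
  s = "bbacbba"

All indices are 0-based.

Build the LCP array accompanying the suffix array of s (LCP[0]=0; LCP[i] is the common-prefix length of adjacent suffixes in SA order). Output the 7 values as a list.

sorted suffixes:
  #0 SA[0]=6  'a'
  #1 SA[1]=2  'acbba'
  #2 SA[2]=5  'ba'
  #3 SA[3]=1  'bacbba'
  #4 SA[4]=4  'bba'
  #5 SA[5]=0  'bbacbba'
  #6 SA[6]=3  'cbba'

SA = [6, 2, 5, 1, 4, 0, 3]
rank  pair      lcp
   1  s[6:],s[2:]  1  'a'
   2  s[2:],s[5:]  0  ''
   3  s[5:],s[1:]  2  'ba'
   4  s[1:],s[4:]  1  'b'
   5  s[4:],s[0:]  3  'bba'
   6  s[0:],s[3:]  0  ''

[0, 1, 0, 2, 1, 3, 0]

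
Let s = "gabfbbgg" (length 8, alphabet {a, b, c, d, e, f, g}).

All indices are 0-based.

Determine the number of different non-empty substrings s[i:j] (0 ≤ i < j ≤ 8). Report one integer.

32

rank→(start, suffix):
  0 → (1, 'abfbbgg')
  1 → (4, 'bbgg')
  2 → (2, 'bfbbgg')
  3 → (5, 'bgg')
  4 → (3, 'fbbgg')
  5 → (7, 'g')
  6 → (0, 'gabfbbgg')
  7 → (6, 'gg')

SA = [1, 4, 2, 5, 3, 7, 0, 6]
rank  pair      lcp
   1  s[1:],s[4:]  0  ''
   2  s[4:],s[2:]  1  'b'
   3  s[2:],s[5:]  1  'b'
   4  s[5:],s[3:]  0  ''
   5  s[3:],s[7:]  0  ''
   6  s[7:],s[0:]  1  'g'
   7  s[0:],s[6:]  1  'g'

n(n+1)/2 = 8·9/2 = 36
Σ LCP = 0 + 0 + 1 + 1 + 0 + 0 + 1 + 1 = 4
distinct = 36 − 4 = 32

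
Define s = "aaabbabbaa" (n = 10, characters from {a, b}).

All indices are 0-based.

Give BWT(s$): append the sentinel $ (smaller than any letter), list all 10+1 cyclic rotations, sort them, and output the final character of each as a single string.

rank  rotation     last
    0  $aaabbabbaa  a
    1  a$aaabbabba  a
    2  aa$aaabbabb  b
    3  aaabbabbaa$  $
    4  aabbabbaa$a  a
    5  abbaa$aaabb  b
    6  abbabbaa$aa  a
    7  baa$aaabbab  b
    8  babbaa$aaab  b
    9  bbaa$aaabba  a
   10  bbabbaa$aaa  a

aab$ababbaa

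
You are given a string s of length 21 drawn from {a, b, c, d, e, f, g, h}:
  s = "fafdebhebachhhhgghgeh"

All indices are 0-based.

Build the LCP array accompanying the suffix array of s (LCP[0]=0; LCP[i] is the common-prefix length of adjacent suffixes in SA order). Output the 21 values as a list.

rank→(start, suffix):
  0 → (9, 'achhhhgghgeh')
  1 → (1, 'afdebhebachhhhgghgeh')
  2 → (8, 'bachhhhgghgeh')
  3 → (5, 'bhebachhhhgghgeh')
  4 → (10, 'chhhhgghgeh')
  5 → (3, 'debhebachhhhgghgeh')
  6 → (7, 'ebachhhhgghgeh')
  7 → (4, 'ebhebachhhhgghgeh')
  8 → (19, 'eh')
  9 → (0, 'fafdebhebachhhhgghgeh')
  10 → (2, 'fdebhebachhhhgghgeh')
  11 → (18, 'geh')
  12 → (15, 'gghgeh')
  13 → (16, 'ghgeh')
  14 → (20, 'h')
  15 → (6, 'hebachhhhgghgeh')
  16 → (17, 'hgeh')
  17 → (14, 'hgghgeh')
  18 → (13, 'hhgghgeh')
  19 → (12, 'hhhgghgeh')
  20 → (11, 'hhhhgghgeh')

SA = [9, 1, 8, 5, 10, 3, 7, 4, 19, 0, 2, 18, 15, 16, 20, 6, 17, 14, 13, 12, 11]
[i] adj suffixes → lcp
  [1] 9/1 → 1 ('a')
  [2] 1/8 → 0 ('')
  [3] 8/5 → 1 ('b')
  [4] 5/10 → 0 ('')
  [5] 10/3 → 0 ('')
  [6] 3/7 → 0 ('')
  [7] 7/4 → 2 ('eb')
  [8] 4/19 → 1 ('e')
  [9] 19/0 → 0 ('')
  [10] 0/2 → 1 ('f')
  [11] 2/18 → 0 ('')
  [12] 18/15 → 1 ('g')
  [13] 15/16 → 1 ('g')
  [14] 16/20 → 0 ('')
  [15] 20/6 → 1 ('h')
  [16] 6/17 → 1 ('h')
  [17] 17/14 → 2 ('hg')
  [18] 14/13 → 1 ('h')
  [19] 13/12 → 2 ('hh')
  [20] 12/11 → 3 ('hhh')

[0, 1, 0, 1, 0, 0, 0, 2, 1, 0, 1, 0, 1, 1, 0, 1, 1, 2, 1, 2, 3]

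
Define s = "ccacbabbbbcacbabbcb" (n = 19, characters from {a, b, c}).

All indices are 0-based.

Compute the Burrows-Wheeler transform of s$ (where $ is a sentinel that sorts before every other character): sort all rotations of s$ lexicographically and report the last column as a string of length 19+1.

rank  rotation              last
    0  $ccacbabbbbcacbabbcb  b
    1  abbbbcacbabbcb$ccacb  b
    2  abbcb$ccacbabbbbcacb  b
    3  acbabbbbcacbabbcb$cc  c
    4  acbabbcb$ccacbabbbbc  c
    5  b$ccacbabbbbcacbabbc  c
    6  babbbbcacbabbcb$ccac  c
    7  babbcb$ccacbabbbbcac  c
    8  bbbbcacbabbcb$ccacba  a
    9  bbbcacbabbcb$ccacbab  b
   10  bbcacbabbcb$ccacbabb  b
   11  bbcb$ccacbabbbbcacba  a
   12  bcacbabbcb$ccacbabbb  b
   13  bcb$ccacbabbbbcacbab  b
   14  cacbabbbbcacbabbcb$c  c
   15  cacbabbcb$ccacbabbbb  b
   16  cb$ccacbabbbbcacbabb  b
   17  cbabbbbcacbabbcb$cca  a
   18  cbabbcb$ccacbabbbbca  a
   19  ccacbabbbbcacbabbcb$  $

bbbcccccabbabbcbbaa$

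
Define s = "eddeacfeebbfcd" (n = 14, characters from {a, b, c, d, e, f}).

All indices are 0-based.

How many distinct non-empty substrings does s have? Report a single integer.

rank | idx | suffix
   0 |   4 | acfeebbfcd
   1 |   9 | bbfcd
   2 |  10 | bfcd
   3 |  12 | cd
   4 |   5 | cfeebbfcd
   5 |  13 | d
   6 |   1 | ddeacfeebbfcd
   7 |   2 | deacfeebbfcd
   8 |   3 | eacfeebbfcd
   9 |   8 | ebbfcd
  10 |   0 | eddeacfeebbfcd
  11 |   7 | eebbfcd
  12 |  11 | fcd
  13 |   6 | feebbfcd

SA = [4, 9, 10, 12, 5, 13, 1, 2, 3, 8, 0, 7, 11, 6]
i: (SA[i-1],SA[i]) lcp shared
  1: (4,9) 0 ''
  2: (9,10) 1 'b'
  3: (10,12) 0 ''
  4: (12,5) 1 'c'
  5: (5,13) 0 ''
  6: (13,1) 1 'd'
  7: (1,2) 1 'd'
  8: (2,3) 0 ''
  9: (3,8) 1 'e'
  10: (8,0) 1 'e'
  11: (0,7) 1 'e'
  12: (7,11) 0 ''
  13: (11,6) 1 'f'

n(n+1)/2 = 14·15/2 = 105
Σ LCP = 0 + 0 + 1 + 0 + 1 + 0 + 1 + 1 + 0 + 1 + 1 + 1 + 0 + 1 = 8
distinct = 105 − 8 = 97

97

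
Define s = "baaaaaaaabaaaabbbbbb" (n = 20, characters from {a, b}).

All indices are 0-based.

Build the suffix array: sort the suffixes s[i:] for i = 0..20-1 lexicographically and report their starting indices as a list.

rank | idx | suffix
   0 |   1 | aaaaaaaabaaaabbbbbb
   1 |   2 | aaaaaaabaaaabbbbbb
   2 |   3 | aaaaaabaaaabbbbbb
   3 |   4 | aaaaabaaaabbbbbb
   4 |   5 | aaaabaaaabbbbbb
   5 |  10 | aaaabbbbbb
   6 |   6 | aaabaaaabbbbbb
   7 |  11 | aaabbbbbb
   8 |   7 | aabaaaabbbbbb
   9 |  12 | aabbbbbb
  10 |   8 | abaaaabbbbbb
  11 |  13 | abbbbbb
  12 |  19 | b
  13 |   0 | baaaaaaaabaaaabbbbbb
  14 |   9 | baaaabbbbbb
  15 |  18 | bb
  16 |  17 | bbb
  17 |  16 | bbbb
  18 |  15 | bbbbb
  19 |  14 | bbbbbb

[1, 2, 3, 4, 5, 10, 6, 11, 7, 12, 8, 13, 19, 0, 9, 18, 17, 16, 15, 14]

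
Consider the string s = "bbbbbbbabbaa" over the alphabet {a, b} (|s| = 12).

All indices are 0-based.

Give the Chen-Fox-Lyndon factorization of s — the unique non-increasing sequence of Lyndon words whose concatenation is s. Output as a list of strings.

["b", "b", "b", "b", "b", "b", "b", "abb", "a", "a"]

emit factor 1: 'b' (i=0, period=1)
emit factor 2: 'b' (i=1, period=1)
emit factor 3: 'b' (i=2, period=1)
emit factor 4: 'b' (i=3, period=1)
emit factor 5: 'b' (i=4, period=1)
emit factor 6: 'b' (i=5, period=1)
emit factor 7: 'b' (i=6, period=1)
emit factor 8: 'abb' (i=7, period=3)
emit factor 9: 'a' (i=10, period=1)
emit factor 10: 'a' (i=11, period=1)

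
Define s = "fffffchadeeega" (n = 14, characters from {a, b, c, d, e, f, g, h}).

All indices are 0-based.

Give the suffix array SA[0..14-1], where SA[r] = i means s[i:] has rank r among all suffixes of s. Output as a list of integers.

rank | idx | suffix
   0 |  13 | a
   1 |   7 | adeeega
   2 |   5 | chadeeega
   3 |   8 | deeega
   4 |   9 | eeega
   5 |  10 | eega
   6 |  11 | ega
   7 |   4 | fchadeeega
   8 |   3 | ffchadeeega
   9 |   2 | fffchadeeega
  10 |   1 | ffffchadeeega
  11 |   0 | fffffchadeeega
  12 |  12 | ga
  13 |   6 | hadeeega

[13, 7, 5, 8, 9, 10, 11, 4, 3, 2, 1, 0, 12, 6]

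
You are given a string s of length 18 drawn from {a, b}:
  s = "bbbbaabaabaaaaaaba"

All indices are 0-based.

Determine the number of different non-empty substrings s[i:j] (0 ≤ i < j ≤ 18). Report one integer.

rank | idx | suffix
   0 |  17 | a
   1 |  10 | aaaaaaba
   2 |  11 | aaaaaba
   3 |  12 | aaaaba
   4 |  13 | aaaba
   5 |  14 | aaba
   6 |   7 | aabaaaaaaba
   7 |   4 | aabaabaaaaaaba
   8 |  15 | aba
   9 |   8 | abaaaaaaba
  10 |   5 | abaabaaaaaaba
  11 |  16 | ba
  12 |   9 | baaaaaaba
  13 |   6 | baabaaaaaaba
  14 |   3 | baabaabaaaaaaba
  15 |   2 | bbaabaabaaaaaaba
  16 |   1 | bbbaabaabaaaaaaba
  17 |   0 | bbbbaabaabaaaaaaba

SA = [17, 10, 11, 12, 13, 14, 7, 4, 15, 8, 5, 16, 9, 6, 3, 2, 1, 0]
i: (SA[i-1],SA[i]) lcp shared
  1: (17,10) 1 'a'
  2: (10,11) 5 'aaaaa'
  3: (11,12) 4 'aaaa'
  4: (12,13) 3 'aaa'
  5: (13,14) 2 'aa'
  6: (14,7) 4 'aaba'
  7: (7,4) 5 'aabaa'
  8: (4,15) 1 'a'
  9: (15,8) 3 'aba'
  10: (8,5) 4 'abaa'
  11: (5,16) 0 ''
  12: (16,9) 2 'ba'
  13: (9,6) 3 'baa'
  14: (6,3) 6 'baabaa'
  15: (3,2) 1 'b'
  16: (2,1) 2 'bb'
  17: (1,0) 3 'bbb'

n(n+1)/2 = 18·19/2 = 171
Σ LCP = 0 + 1 + 5 + 4 + 3 + 2 + 4 + 5 + 1 + 3 + 4 + 0 + 2 + 3 + 6 + 1 + 2 + 3 = 49
distinct = 171 − 49 = 122

122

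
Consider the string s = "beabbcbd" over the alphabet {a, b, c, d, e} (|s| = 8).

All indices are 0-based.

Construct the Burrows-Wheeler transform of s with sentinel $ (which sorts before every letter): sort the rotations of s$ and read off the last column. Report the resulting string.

rank  rotation   last
    0  $beabbcbd  d
    1  abbcbd$be  e
    2  bbcbd$bea  a
    3  bcbd$beab  b
    4  bd$beabbc  c
    5  beabbcbd$  $
    6  cbd$beabb  b
    7  d$beabbcb  b
    8  eabbcbd$b  b

deabc$bbb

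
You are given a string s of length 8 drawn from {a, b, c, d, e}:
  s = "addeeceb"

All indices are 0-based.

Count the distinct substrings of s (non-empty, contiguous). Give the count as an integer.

33

rank | idx | suffix
   0 |   0 | addeeceb
   1 |   7 | b
   2 |   5 | ceb
   3 |   1 | ddeeceb
   4 |   2 | deeceb
   5 |   6 | eb
   6 |   4 | eceb
   7 |   3 | eeceb

SA = [0, 7, 5, 1, 2, 6, 4, 3]
rank  pair      lcp
   1  s[0:],s[7:]  0  ''
   2  s[7:],s[5:]  0  ''
   3  s[5:],s[1:]  0  ''
   4  s[1:],s[2:]  1  'd'
   5  s[2:],s[6:]  0  ''
   6  s[6:],s[4:]  1  'e'
   7  s[4:],s[3:]  1  'e'

n(n+1)/2 = 8·9/2 = 36
Σ LCP = 0 + 0 + 0 + 0 + 1 + 0 + 1 + 1 = 3
distinct = 36 − 3 = 33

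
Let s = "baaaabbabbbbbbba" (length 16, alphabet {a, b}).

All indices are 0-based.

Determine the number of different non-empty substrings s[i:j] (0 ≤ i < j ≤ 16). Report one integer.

sorted suffixes:
  #0 SA[0]=15  'a'
  #1 SA[1]=1  'aaaabbabbbbbbba'
  #2 SA[2]=2  'aaabbabbbbbbba'
  #3 SA[3]=3  'aabbabbbbbbba'
  #4 SA[4]=4  'abbabbbbbbba'
  #5 SA[5]=7  'abbbbbbba'
  #6 SA[6]=14  'ba'
  #7 SA[7]=0  'baaaabbabbbbbbba'
  #8 SA[8]=6  'babbbbbbba'
  #9 SA[9]=13  'bba'
  #10 SA[10]=5  'bbabbbbbbba'
  #11 SA[11]=12  'bbba'
  #12 SA[12]=11  'bbbba'
  #13 SA[13]=10  'bbbbba'
  #14 SA[14]=9  'bbbbbba'
  #15 SA[15]=8  'bbbbbbba'

SA = [15, 1, 2, 3, 4, 7, 14, 0, 6, 13, 5, 12, 11, 10, 9, 8]
[i] adj suffixes → lcp
  [1] 15/1 → 1 ('a')
  [2] 1/2 → 3 ('aaa')
  [3] 2/3 → 2 ('aa')
  [4] 3/4 → 1 ('a')
  [5] 4/7 → 3 ('abb')
  [6] 7/14 → 0 ('')
  [7] 14/0 → 2 ('ba')
  [8] 0/6 → 2 ('ba')
  [9] 6/13 → 1 ('b')
  [10] 13/5 → 3 ('bba')
  [11] 5/12 → 2 ('bb')
  [12] 12/11 → 3 ('bbb')
  [13] 11/10 → 4 ('bbbb')
  [14] 10/9 → 5 ('bbbbb')
  [15] 9/8 → 6 ('bbbbbb')

n(n+1)/2 = 16·17/2 = 136
Σ LCP = 0 + 1 + 3 + 2 + 1 + 3 + 0 + 2 + 2 + 1 + 3 + 2 + 3 + 4 + 5 + 6 = 38
distinct = 136 − 38 = 98

98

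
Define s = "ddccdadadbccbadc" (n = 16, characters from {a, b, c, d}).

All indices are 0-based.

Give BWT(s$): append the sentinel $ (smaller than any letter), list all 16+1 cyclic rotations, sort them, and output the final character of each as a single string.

cddbcddcbdccaaad$

rank  rotation           last
    0  $ddccdadadbccbadc  c
    1  adadbccbadc$ddccd  d
    2  adbccbadc$ddccdad  d
    3  adc$ddccdadadbccb  b
    4  badc$ddccdadadbcc  c
    5  bccbadc$ddccdadad  d
    6  c$ddccdadadbccbad  d
    7  cbadc$ddccdadadbc  c
    8  ccbadc$ddccdadadb  b
    9  ccdadadbccbadc$dd  d
   10  cdadadbccbadc$ddc  c
   11  dadadbccbadc$ddcc  c
   12  dadbccbadc$ddccda  a
   13  dbccbadc$ddccdada  a
   14  dc$ddccdadadbccba  a
   15  dccdadadbccbadc$d  d
   16  ddccdadadbccbadc$  $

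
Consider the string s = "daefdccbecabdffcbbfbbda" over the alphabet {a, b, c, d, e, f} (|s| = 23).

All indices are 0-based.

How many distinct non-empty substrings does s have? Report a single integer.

rank→(start, suffix):
  0 → (22, 'a')
  1 → (10, 'abdffcbbfbbda')
  2 → (1, 'aefdccbecabdffcbbfbbda')
  3 → (19, 'bbda')
  4 → (16, 'bbfbbda')
  5 → (20, 'bda')
  6 → (11, 'bdffcbbfbbda')
  7 → (7, 'becabdffcbbfbbda')
  8 → (17, 'bfbbda')
  9 → (9, 'cabdffcbbfbbda')
  10 → (15, 'cbbfbbda')
  11 → (6, 'cbecabdffcbbfbbda')
  12 → (5, 'ccbecabdffcbbfbbda')
  13 → (21, 'da')
  14 → (0, 'daefdccbecabdffcbbfbbda')
  15 → (4, 'dccbecabdffcbbfbbda')
  16 → (12, 'dffcbbfbbda')
  17 → (8, 'ecabdffcbbfbbda')
  18 → (2, 'efdccbecabdffcbbfbbda')
  19 → (18, 'fbbda')
  20 → (14, 'fcbbfbbda')
  21 → (3, 'fdccbecabdffcbbfbbda')
  22 → (13, 'ffcbbfbbda')

SA = [22, 10, 1, 19, 16, 20, 11, 7, 17, 9, 15, 6, 5, 21, 0, 4, 12, 8, 2, 18, 14, 3, 13]
i: (SA[i-1],SA[i]) lcp shared
  1: (22,10) 1 'a'
  2: (10,1) 1 'a'
  3: (1,19) 0 ''
  4: (19,16) 2 'bb'
  5: (16,20) 1 'b'
  6: (20,11) 2 'bd'
  7: (11,7) 1 'b'
  8: (7,17) 1 'b'
  9: (17,9) 0 ''
  10: (9,15) 1 'c'
  11: (15,6) 2 'cb'
  12: (6,5) 1 'c'
  13: (5,21) 0 ''
  14: (21,0) 2 'da'
  15: (0,4) 1 'd'
  16: (4,12) 1 'd'
  17: (12,8) 0 ''
  18: (8,2) 1 'e'
  19: (2,18) 0 ''
  20: (18,14) 1 'f'
  21: (14,3) 1 'f'
  22: (3,13) 1 'f'

n(n+1)/2 = 23·24/2 = 276
Σ LCP = 0 + 1 + 1 + 0 + 2 + 1 + 2 + 1 + 1 + 0 + 1 + 2 + 1 + 0 + 2 + 1 + 1 + 0 + 1 + 0 + 1 + 1 + 1 = 21
distinct = 276 − 21 = 255

255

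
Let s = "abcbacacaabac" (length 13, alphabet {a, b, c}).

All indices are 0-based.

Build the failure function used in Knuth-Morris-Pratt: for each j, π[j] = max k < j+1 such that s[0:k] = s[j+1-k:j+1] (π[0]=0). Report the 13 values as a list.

π[0] = 0
j=1 s[j]='b': π[1]=0 (border '')
j=2 s[j]='c': π[2]=0 (border '')
j=3 s[j]='b': π[3]=0 (border '')
j=4 s[j]='a': π[4]=1 (border 'a')
j=5 s[j]='c': k: 1→0; π[5]=0 (border '')
j=6 s[j]='a': π[6]=1 (border 'a')
j=7 s[j]='c': k: 1→0; π[7]=0 (border '')
j=8 s[j]='a': π[8]=1 (border 'a')
j=9 s[j]='a': k: 1→0; π[9]=1 (border 'a')
j=10 s[j]='b': π[10]=2 (border 'ab')
j=11 s[j]='a': k: 2→0; π[11]=1 (border 'a')
j=12 s[j]='c': k: 1→0; π[12]=0 (border '')

[0, 0, 0, 0, 1, 0, 1, 0, 1, 1, 2, 1, 0]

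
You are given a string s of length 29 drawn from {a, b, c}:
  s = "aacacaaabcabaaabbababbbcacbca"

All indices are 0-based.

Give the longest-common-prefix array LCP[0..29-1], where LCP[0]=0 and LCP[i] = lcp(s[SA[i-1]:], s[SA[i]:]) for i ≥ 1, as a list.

[0, 1, 4, 2, 3, 2, 1, 3, 2, 3, 2, 1, 3, 2, 0, 2, 3, 1, 2, 2, 1, 3, 3, 0, 2, 2, 2, 3, 1]

rank→(start, suffix):
  0 → (28, 'a')
  1 → (12, 'aaabbababbbcacbca')
  2 → (5, 'aaabcabaaabbababbbcacbca')
  3 → (13, 'aabbababbbcacbca')
  4 → (6, 'aabcabaaabbababbbcacbca')
  5 → (0, 'aacacaaabcabaaabbababbbcacbca')
  6 → (10, 'abaaabbababbbcacbca')
  7 → (17, 'ababbbcacbca')
  8 → (14, 'abbababbbcacbca')
  9 → (19, 'abbbcacbca')
  10 → (7, 'abcabaaabbababbbcacbca')
  11 → (3, 'acaaabcabaaabbababbbcacbca')
  12 → (1, 'acacaaabcabaaabbababbbcacbca')
  13 → (24, 'acbca')
  14 → (11, 'baaabbababbbcacbca')
  15 → (16, 'bababbbcacbca')
  16 → (18, 'babbbcacbca')
  17 → (15, 'bbababbbcacbca')
  18 → (20, 'bbbcacbca')
  19 → (21, 'bbcacbca')
  20 → (26, 'bca')
  21 → (8, 'bcabaaabbababbbcacbca')
  22 → (22, 'bcacbca')
  23 → (27, 'ca')
  24 → (4, 'caaabcabaaabbababbbcacbca')
  25 → (9, 'cabaaabbababbbcacbca')
  26 → (2, 'cacaaabcabaaabbababbbcacbca')
  27 → (23, 'cacbca')
  28 → (25, 'cbca')

SA = [28, 12, 5, 13, 6, 0, 10, 17, 14, 19, 7, 3, 1, 24, 11, 16, 18, 15, 20, 21, 26, 8, 22, 27, 4, 9, 2, 23, 25]
i: (SA[i-1],SA[i]) lcp shared
  1: (28,12) 1 'a'
  2: (12,5) 4 'aaab'
  3: (5,13) 2 'aa'
  4: (13,6) 3 'aab'
  5: (6,0) 2 'aa'
  6: (0,10) 1 'a'
  7: (10,17) 3 'aba'
  8: (17,14) 2 'ab'
  9: (14,19) 3 'abb'
  10: (19,7) 2 'ab'
  11: (7,3) 1 'a'
  12: (3,1) 3 'aca'
  13: (1,24) 2 'ac'
  14: (24,11) 0 ''
  15: (11,16) 2 'ba'
  16: (16,18) 3 'bab'
  17: (18,15) 1 'b'
  18: (15,20) 2 'bb'
  19: (20,21) 2 'bb'
  20: (21,26) 1 'b'
  21: (26,8) 3 'bca'
  22: (8,22) 3 'bca'
  23: (22,27) 0 ''
  24: (27,4) 2 'ca'
  25: (4,9) 2 'ca'
  26: (9,2) 2 'ca'
  27: (2,23) 3 'cac'
  28: (23,25) 1 'c'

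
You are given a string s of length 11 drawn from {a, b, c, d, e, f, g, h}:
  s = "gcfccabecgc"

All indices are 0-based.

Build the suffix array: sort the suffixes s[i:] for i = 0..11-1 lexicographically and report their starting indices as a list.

[5, 6, 10, 4, 3, 1, 8, 7, 2, 9, 0]

rank | idx | suffix
   0 |   5 | abecgc
   1 |   6 | becgc
   2 |  10 | c
   3 |   4 | cabecgc
   4 |   3 | ccabecgc
   5 |   1 | cfccabecgc
   6 |   8 | cgc
   7 |   7 | ecgc
   8 |   2 | fccabecgc
   9 |   9 | gc
  10 |   0 | gcfccabecgc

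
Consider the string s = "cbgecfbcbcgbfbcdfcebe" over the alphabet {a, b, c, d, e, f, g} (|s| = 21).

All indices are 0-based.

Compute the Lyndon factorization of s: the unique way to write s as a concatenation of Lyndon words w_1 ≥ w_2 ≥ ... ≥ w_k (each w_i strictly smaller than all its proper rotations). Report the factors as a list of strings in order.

emit factor 1: 'c' (i=0, period=1)
emit factor 2: 'bgecf' (i=1, period=5)
emit factor 3: 'bcbcgbfbcdfcebe' (i=6, period=15)

["c", "bgecf", "bcbcgbfbcdfcebe"]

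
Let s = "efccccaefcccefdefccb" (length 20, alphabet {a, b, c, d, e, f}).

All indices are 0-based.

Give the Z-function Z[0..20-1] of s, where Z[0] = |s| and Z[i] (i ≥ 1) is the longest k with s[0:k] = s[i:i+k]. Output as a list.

Z[0]=20
i=1: i≥r, start 0; Z[1]=0
i=2: i≥r, start 0; Z[2]=0
i=3: i≥r, start 0; Z[3]=0
i=4: i≥r, start 0; Z[4]=0
i=5: i≥r, start 0; Z[5]=0
i=6: i≥r, start 0; Z[6]=0
i=7: i≥r, start 0; Z[7]=5 scan→box=[7,12)
i=8: min(r-i=4, Z[1]=0)=0; Z[8]=0
i=9: min(r-i=3, Z[2]=0)=0; Z[9]=0
i=10: min(r-i=2, Z[3]=0)=0; Z[10]=0
i=11: min(r-i=1, Z[4]=0)=0; Z[11]=0
i=12: i≥r, start 0; Z[12]=2 scan→box=[12,14)
i=13: min(r-i=1, Z[1]=0)=0; Z[13]=0
i=14: i≥r, start 0; Z[14]=0
i=15: i≥r, start 0; Z[15]=4 scan→box=[15,19)
i=16: min(r-i=3, Z[1]=0)=0; Z[16]=0
i=17: min(r-i=2, Z[2]=0)=0; Z[17]=0
i=18: min(r-i=1, Z[3]=0)=0; Z[18]=0
i=19: i≥r, start 0; Z[19]=0

[20, 0, 0, 0, 0, 0, 0, 5, 0, 0, 0, 0, 2, 0, 0, 4, 0, 0, 0, 0]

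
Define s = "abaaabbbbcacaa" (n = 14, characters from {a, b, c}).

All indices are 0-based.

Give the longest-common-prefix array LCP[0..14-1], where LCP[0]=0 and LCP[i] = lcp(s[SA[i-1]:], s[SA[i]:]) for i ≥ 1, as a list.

rank | idx | suffix
   0 |  13 | a
   1 |  12 | aa
   2 |   2 | aaabbbbcacaa
   3 |   3 | aabbbbcacaa
   4 |   0 | abaaabbbbcacaa
   5 |   4 | abbbbcacaa
   6 |  10 | acaa
   7 |   1 | baaabbbbcacaa
   8 |   5 | bbbbcacaa
   9 |   6 | bbbcacaa
  10 |   7 | bbcacaa
  11 |   8 | bcacaa
  12 |  11 | caa
  13 |   9 | cacaa

SA = [13, 12, 2, 3, 0, 4, 10, 1, 5, 6, 7, 8, 11, 9]
rank  pair      lcp
   1  s[13:],s[12:]  1  'a'
   2  s[12:],s[2:]  2  'aa'
   3  s[2:],s[3:]  2  'aa'
   4  s[3:],s[0:]  1  'a'
   5  s[0:],s[4:]  2  'ab'
   6  s[4:],s[10:]  1  'a'
   7  s[10:],s[1:]  0  ''
   8  s[1:],s[5:]  1  'b'
   9  s[5:],s[6:]  3  'bbb'
  10  s[6:],s[7:]  2  'bb'
  11  s[7:],s[8:]  1  'b'
  12  s[8:],s[11:]  0  ''
  13  s[11:],s[9:]  2  'ca'

[0, 1, 2, 2, 1, 2, 1, 0, 1, 3, 2, 1, 0, 2]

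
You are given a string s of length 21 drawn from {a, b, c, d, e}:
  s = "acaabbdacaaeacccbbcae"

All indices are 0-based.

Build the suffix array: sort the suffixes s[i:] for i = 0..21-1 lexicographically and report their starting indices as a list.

rank | idx | suffix
   0 |   2 | aabbdacaaeacccbbcae
   1 |   9 | aaeacccbbcae
   2 |   3 | abbdacaaeacccbbcae
   3 |   0 | acaabbdacaaeacccbbcae
   4 |   7 | acaaeacccbbcae
   5 |  12 | acccbbcae
   6 |  19 | ae
   7 |  10 | aeacccbbcae
   8 |  16 | bbcae
   9 |   4 | bbdacaaeacccbbcae
  10 |  17 | bcae
  11 |   5 | bdacaaeacccbbcae
  12 |   1 | caabbdacaaeacccbbcae
  13 |   8 | caaeacccbbcae
  14 |  18 | cae
  15 |  15 | cbbcae
  16 |  14 | ccbbcae
  17 |  13 | cccbbcae
  18 |   6 | dacaaeacccbbcae
  19 |  20 | e
  20 |  11 | eacccbbcae

[2, 9, 3, 0, 7, 12, 19, 10, 16, 4, 17, 5, 1, 8, 18, 15, 14, 13, 6, 20, 11]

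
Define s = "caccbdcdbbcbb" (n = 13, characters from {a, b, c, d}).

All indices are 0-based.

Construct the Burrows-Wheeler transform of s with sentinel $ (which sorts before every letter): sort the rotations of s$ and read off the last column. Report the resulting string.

rank  rotation        last
    0  $caccbdcdbbcbb  b
    1  accbdcdbbcbb$c  c
    2  b$caccbdcdbbcb  b
    3  bb$caccbdcdbbc  c
    4  bbcbb$caccbdcd  d
    5  bcbb$caccbdcdb  b
    6  bdcdbbcbb$cacc  c
    7  caccbdcdbbcbb$  $
    8  cbb$caccbdcdbb  b
    9  cbdcdbbcbb$cac  c
   10  ccbdcdbbcbb$ca  a
   11  cdbbcbb$caccbd  d
   12  dbbcbb$caccbdc  c
   13  dcdbbcbb$caccb  b

bcbcdbc$bcadcb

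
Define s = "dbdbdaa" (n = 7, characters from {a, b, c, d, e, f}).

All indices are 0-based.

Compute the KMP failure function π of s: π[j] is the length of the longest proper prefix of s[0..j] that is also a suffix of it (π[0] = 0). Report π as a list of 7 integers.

π[0] = 0
j=1 s[j]='b': π[1]=0 (border '')
j=2 s[j]='d': π[2]=1 (border 'd')
j=3 s[j]='b': π[3]=2 (border 'db')
j=4 s[j]='d': π[4]=3 (border 'dbd')
j=5 s[j]='a': k: 3→1→0; π[5]=0 (border '')
j=6 s[j]='a': π[6]=0 (border '')

[0, 0, 1, 2, 3, 0, 0]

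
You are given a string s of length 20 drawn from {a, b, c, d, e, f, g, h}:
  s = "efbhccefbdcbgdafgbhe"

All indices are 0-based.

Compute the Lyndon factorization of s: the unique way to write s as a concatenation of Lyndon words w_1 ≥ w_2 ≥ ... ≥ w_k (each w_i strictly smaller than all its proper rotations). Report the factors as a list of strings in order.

["ef", "bhccef", "bdcbgd", "afgbhe"]

emit factor 1: 'ef' (i=0, period=2)
emit factor 2: 'bhccef' (i=2, period=6)
emit factor 3: 'bdcbgd' (i=8, period=6)
emit factor 4: 'afgbhe' (i=14, period=6)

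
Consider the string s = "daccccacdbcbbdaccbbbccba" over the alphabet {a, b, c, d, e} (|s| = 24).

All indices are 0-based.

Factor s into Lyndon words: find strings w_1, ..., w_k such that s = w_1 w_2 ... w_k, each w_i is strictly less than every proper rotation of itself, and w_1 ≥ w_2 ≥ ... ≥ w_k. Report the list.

emit factor 1: 'd' (i=0, period=1)
emit factor 2: 'accccacdbcbbd' (i=1, period=13)
emit factor 3: 'accbbbccb' (i=14, period=9)
emit factor 4: 'a' (i=23, period=1)

["d", "accccacdbcbbd", "accbbbccb", "a"]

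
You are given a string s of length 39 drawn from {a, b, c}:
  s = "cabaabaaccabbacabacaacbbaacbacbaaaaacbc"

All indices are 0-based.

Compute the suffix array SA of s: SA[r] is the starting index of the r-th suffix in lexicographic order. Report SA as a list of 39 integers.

[31, 32, 33, 3, 24, 19, 34, 6, 1, 4, 15, 10, 17, 13, 28, 25, 20, 35, 7, 30, 2, 23, 5, 16, 12, 27, 22, 11, 37, 38, 18, 0, 14, 9, 29, 26, 21, 36, 8]

rank | idx | suffix
   0 |  31 | aaaaacbc
   1 |  32 | aaaacbc
   2 |  33 | aaacbc
   3 |   3 | aabaaccabbacabacaacbbaacbacbaaaaacbc
   4 |  24 | aacbacbaaaaacbc
   5 |  19 | aacbbaacbacbaaaaacbc
   6 |  34 | aacbc
   7 |   6 | aaccabbacabacaacbbaacbacbaaaaacbc
   8 |   1 | abaabaaccabbacabacaacbbaacbacbaaaaacbc
   9 |   4 | abaaccabbacabacaacbbaacbacbaaaaacbc
  10 |  15 | abacaacbbaacbacbaaaaacbc
  11 |  10 | abbacabacaacbbaacbacbaaaaacbc
  12 |  17 | acaacbbaacbacbaaaaacbc
  13 |  13 | acabacaacbbaacbacbaaaaacbc
  14 |  28 | acbaaaaacbc
  15 |  25 | acbacbaaaaacbc
  16 |  20 | acbbaacbacbaaaaacbc
  17 |  35 | acbc
  18 |   7 | accabbacabacaacbbaacbacbaaaaacbc
  19 |  30 | baaaaacbc
  20 |   2 | baabaaccabbacabacaacbbaacbacbaaaaacbc
  21 |  23 | baacbacbaaaaacbc
  22 |   5 | baaccabbacabacaacbbaacbacbaaaaacbc
  23 |  16 | bacaacbbaacbacbaaaaacbc
  24 |  12 | bacabacaacbbaacbacbaaaaacbc
  25 |  27 | bacbaaaaacbc
  26 |  22 | bbaacbacbaaaaacbc
  27 |  11 | bbacabacaacbbaacbacbaaaaacbc
  28 |  37 | bc
  29 |  38 | c
  30 |  18 | caacbbaacbacbaaaaacbc
  31 |   0 | cabaabaaccabbacabacaacbbaacbacbaaaaacbc
  32 |  14 | cabacaacbbaacbacbaaaaacbc
  33 |   9 | cabbacabacaacbbaacbacbaaaaacbc
  34 |  29 | cbaaaaacbc
  35 |  26 | cbacbaaaaacbc
  36 |  21 | cbbaacbacbaaaaacbc
  37 |  36 | cbc
  38 |   8 | ccabbacabacaacbbaacbacbaaaaacbc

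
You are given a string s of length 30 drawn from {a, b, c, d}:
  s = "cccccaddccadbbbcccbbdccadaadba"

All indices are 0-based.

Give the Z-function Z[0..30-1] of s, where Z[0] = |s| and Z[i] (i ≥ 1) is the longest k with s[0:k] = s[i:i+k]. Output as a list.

Z[0]=30
i=1: i≥r, start 0; Z[1]=4 extend→box=[1,5)
i=2: min(r-i=3, Z[1]=4)=3; Z[2]=3
i=3: min(r-i=2, Z[2]=3)=2; Z[3]=2
i=4: min(r-i=1, Z[3]=2)=1; Z[4]=1
i=5: i≥r, start 0; Z[5]=0
i=6: i≥r, start 0; Z[6]=0
i=7: i≥r, start 0; Z[7]=0
i=8: i≥r, start 0; Z[8]=2 extend→box=[8,10)
i=9: min(r-i=1, Z[1]=4)=1; Z[9]=1
i=10: i≥r, start 0; Z[10]=0
i=11: i≥r, start 0; Z[11]=0
i=12: i≥r, start 0; Z[12]=0
i=13: i≥r, start 0; Z[13]=0
i=14: i≥r, start 0; Z[14]=0
i=15: i≥r, start 0; Z[15]=3 extend→box=[15,18)
i=16: min(r-i=2, Z[1]=4)=2; Z[16]=2
i=17: min(r-i=1, Z[2]=3)=1; Z[17]=1
i=18: i≥r, start 0; Z[18]=0
i=19: i≥r, start 0; Z[19]=0
i=20: i≥r, start 0; Z[20]=0
i=21: i≥r, start 0; Z[21]=2 extend→box=[21,23)
i=22: min(r-i=1, Z[1]=4)=1; Z[22]=1
i=23: i≥r, start 0; Z[23]=0
i=24: i≥r, start 0; Z[24]=0
i=25: i≥r, start 0; Z[25]=0
i=26: i≥r, start 0; Z[26]=0
i=27: i≥r, start 0; Z[27]=0
i=28: i≥r, start 0; Z[28]=0
i=29: i≥r, start 0; Z[29]=0

[30, 4, 3, 2, 1, 0, 0, 0, 2, 1, 0, 0, 0, 0, 0, 3, 2, 1, 0, 0, 0, 2, 1, 0, 0, 0, 0, 0, 0, 0]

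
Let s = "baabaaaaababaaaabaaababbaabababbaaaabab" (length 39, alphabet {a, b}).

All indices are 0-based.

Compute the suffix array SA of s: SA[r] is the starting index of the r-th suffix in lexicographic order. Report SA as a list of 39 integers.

[4, 12, 32, 5, 13, 33, 6, 17, 1, 14, 34, 7, 24, 18, 37, 2, 10, 15, 35, 8, 25, 27, 19, 29, 21, 38, 3, 11, 31, 16, 0, 23, 36, 9, 26, 28, 20, 30, 22]

sorted suffixes:
  #0 SA[0]=4  'aaaaababaaaabaaababbaabababbaaaabab'
  #1 SA[1]=12  'aaaabaaababbaabababbaaaabab'
  #2 SA[2]=32  'aaaabab'
  #3 SA[3]=5  'aaaababaaaabaaababbaabababbaaaabab'
  #4 SA[4]=13  'aaabaaababbaabababbaaaabab'
  #5 SA[5]=33  'aaabab'
  #6 SA[6]=6  'aaababaaaabaaababbaabababbaaaabab'
  #7 SA[7]=17  'aaababbaabababbaaaabab'
  #8 SA[8]=1  'aabaaaaababaaaabaaababbaabababbaaaabab'
  #9 SA[9]=14  'aabaaababbaabababbaaaabab'
  #10 SA[10]=34  'aabab'
  #11 SA[11]=7  'aababaaaabaaababbaabababbaaaabab'
  #12 SA[12]=24  'aabababbaaaabab'
  #13 SA[13]=18  'aababbaabababbaaaabab'
  #14 SA[14]=37  'ab'
  #15 SA[15]=2  'abaaaaababaaaabaaababbaabababbaaaabab'
  #16 SA[16]=10  'abaaaabaaababbaabababbaaaabab'
  #17 SA[17]=15  'abaaababbaabababbaaaabab'
  #18 SA[18]=35  'abab'
  #19 SA[19]=8  'ababaaaabaaababbaabababbaaaabab'
  #20 SA[20]=25  'abababbaaaabab'
  #21 SA[21]=27  'ababbaaaabab'
  #22 SA[22]=19  'ababbaabababbaaaabab'
  #23 SA[23]=29  'abbaaaabab'
  #24 SA[24]=21  'abbaabababbaaaabab'
  #25 SA[25]=38  'b'
  #26 SA[26]=3  'baaaaababaaaabaaababbaabababbaaaabab'
  #27 SA[27]=11  'baaaabaaababbaabababbaaaabab'
  #28 SA[28]=31  'baaaabab'
  #29 SA[29]=16  'baaababbaabababbaaaabab'
  #30 SA[30]=0  'baabaaaaababaaaabaaababbaabababbaaaabab'
  #31 SA[31]=23  'baabababbaaaabab'
  #32 SA[32]=36  'bab'
  #33 SA[33]=9  'babaaaabaaababbaabababbaaaabab'
  #34 SA[34]=26  'bababbaaaabab'
  #35 SA[35]=28  'babbaaaabab'
  #36 SA[36]=20  'babbaabababbaaaabab'
  #37 SA[37]=30  'bbaaaabab'
  #38 SA[38]=22  'bbaabababbaaaabab'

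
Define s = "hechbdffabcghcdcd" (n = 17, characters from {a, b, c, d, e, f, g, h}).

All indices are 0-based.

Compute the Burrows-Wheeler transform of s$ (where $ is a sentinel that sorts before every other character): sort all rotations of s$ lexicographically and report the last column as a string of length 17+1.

dfahdhbeccbhfdccg$

rank  rotation            last
    0  $hechbdffabcghcdcd  d
    1  abcghcdcd$hechbdff  f
    2  bcghcdcd$hechbdffa  a
    3  bdffabcghcdcd$hech  h
    4  cd$hechbdffabcghcd  d
    5  cdcd$hechbdffabcgh  h
    6  cghcdcd$hechbdffab  b
    7  chbdffabcghcdcd$he  e
    8  d$hechbdffabcghcdc  c
    9  dcd$hechbdffabcghc  c
   10  dffabcghcdcd$hechb  b
   11  echbdffabcghcdcd$h  h
   12  fabcghcdcd$hechbdf  f
   13  ffabcghcdcd$hechbd  d
   14  ghcdcd$hechbdffabc  c
   15  hbdffabcghcdcd$hec  c
   16  hcdcd$hechbdffabcg  g
   17  hechbdffabcghcdcd$  $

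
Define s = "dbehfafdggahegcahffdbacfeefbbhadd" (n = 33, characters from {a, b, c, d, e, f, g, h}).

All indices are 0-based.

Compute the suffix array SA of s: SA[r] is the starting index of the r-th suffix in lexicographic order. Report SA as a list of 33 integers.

[21, 30, 5, 10, 15, 20, 27, 1, 28, 14, 22, 32, 19, 0, 31, 7, 24, 25, 12, 2, 4, 26, 18, 6, 23, 17, 9, 13, 8, 29, 11, 3, 16]

rank→(start, suffix):
  0 → (21, 'acfeefbbhadd')
  1 → (30, 'add')
  2 → (5, 'afdggahegcahffdbacfeefbbhadd')
  3 → (10, 'ahegcahffdbacfeefbbhadd')
  4 → (15, 'ahffdbacfeefbbhadd')
  5 → (20, 'bacfeefbbhadd')
  6 → (27, 'bbhadd')
  7 → (1, 'behfafdggahegcahffdbacfeefbbhadd')
  8 → (28, 'bhadd')
  9 → (14, 'cahffdbacfeefbbhadd')
  10 → (22, 'cfeefbbhadd')
  11 → (32, 'd')
  12 → (19, 'dbacfeefbbhadd')
  13 → (0, 'dbehfafdggahegcahffdbacfeefbbhadd')
  14 → (31, 'dd')
  15 → (7, 'dggahegcahffdbacfeefbbhadd')
  16 → (24, 'eefbbhadd')
  17 → (25, 'efbbhadd')
  18 → (12, 'egcahffdbacfeefbbhadd')
  19 → (2, 'ehfafdggahegcahffdbacfeefbbhadd')
  20 → (4, 'fafdggahegcahffdbacfeefbbhadd')
  21 → (26, 'fbbhadd')
  22 → (18, 'fdbacfeefbbhadd')
  23 → (6, 'fdggahegcahffdbacfeefbbhadd')
  24 → (23, 'feefbbhadd')
  25 → (17, 'ffdbacfeefbbhadd')
  26 → (9, 'gahegcahffdbacfeefbbhadd')
  27 → (13, 'gcahffdbacfeefbbhadd')
  28 → (8, 'ggahegcahffdbacfeefbbhadd')
  29 → (29, 'hadd')
  30 → (11, 'hegcahffdbacfeefbbhadd')
  31 → (3, 'hfafdggahegcahffdbacfeefbbhadd')
  32 → (16, 'hffdbacfeefbbhadd')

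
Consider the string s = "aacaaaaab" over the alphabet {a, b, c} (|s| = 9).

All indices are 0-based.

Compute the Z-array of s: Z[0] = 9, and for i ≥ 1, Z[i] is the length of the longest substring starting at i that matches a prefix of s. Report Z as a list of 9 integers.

Z[0]=9
i=1: outside box; Z[1]=1 scan→box=[1,2)
i=2: outside box; Z[2]=0
i=3: outside box; Z[3]=2 scan→box=[3,5)
i=4: min(r-i=1, Z[1]=1)=1; Z[4]=2 scan→box=[4,6)
i=5: min(r-i=1, Z[1]=1)=1; Z[5]=2 scan→box=[5,7)
i=6: min(r-i=1, Z[1]=1)=1; Z[6]=2 scan→box=[6,8)
i=7: min(r-i=1, Z[1]=1)=1; Z[7]=1
i=8: outside box; Z[8]=0

[9, 1, 0, 2, 2, 2, 2, 1, 0]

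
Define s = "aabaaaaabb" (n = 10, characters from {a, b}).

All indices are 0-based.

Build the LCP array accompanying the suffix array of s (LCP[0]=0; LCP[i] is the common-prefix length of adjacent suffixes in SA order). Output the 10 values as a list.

sorted suffixes:
  #0 SA[0]=3  'aaaaabb'
  #1 SA[1]=4  'aaaabb'
  #2 SA[2]=5  'aaabb'
  #3 SA[3]=0  'aabaaaaabb'
  #4 SA[4]=6  'aabb'
  #5 SA[5]=1  'abaaaaabb'
  #6 SA[6]=7  'abb'
  #7 SA[7]=9  'b'
  #8 SA[8]=2  'baaaaabb'
  #9 SA[9]=8  'bb'

SA = [3, 4, 5, 0, 6, 1, 7, 9, 2, 8]
i: (SA[i-1],SA[i]) lcp shared
  1: (3,4) 4 'aaaa'
  2: (4,5) 3 'aaa'
  3: (5,0) 2 'aa'
  4: (0,6) 3 'aab'
  5: (6,1) 1 'a'
  6: (1,7) 2 'ab'
  7: (7,9) 0 ''
  8: (9,2) 1 'b'
  9: (2,8) 1 'b'

[0, 4, 3, 2, 3, 1, 2, 0, 1, 1]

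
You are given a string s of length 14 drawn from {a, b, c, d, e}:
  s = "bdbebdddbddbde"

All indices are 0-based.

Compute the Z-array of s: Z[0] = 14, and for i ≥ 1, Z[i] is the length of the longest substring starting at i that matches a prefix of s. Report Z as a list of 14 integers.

[14, 0, 1, 0, 2, 0, 0, 0, 2, 0, 0, 2, 0, 0]

Z[0]=14
i=1: i≥r, start 0; Z[1]=0
i=2: i≥r, start 0; Z[2]=1 grow→box=[2,3)
i=3: i≥r, start 0; Z[3]=0
i=4: i≥r, start 0; Z[4]=2 grow→box=[4,6)
i=5: min(r-i=1, Z[1]=0)=0; Z[5]=0
i=6: i≥r, start 0; Z[6]=0
i=7: i≥r, start 0; Z[7]=0
i=8: i≥r, start 0; Z[8]=2 grow→box=[8,10)
i=9: min(r-i=1, Z[1]=0)=0; Z[9]=0
i=10: i≥r, start 0; Z[10]=0
i=11: i≥r, start 0; Z[11]=2 grow→box=[11,13)
i=12: min(r-i=1, Z[1]=0)=0; Z[12]=0
i=13: i≥r, start 0; Z[13]=0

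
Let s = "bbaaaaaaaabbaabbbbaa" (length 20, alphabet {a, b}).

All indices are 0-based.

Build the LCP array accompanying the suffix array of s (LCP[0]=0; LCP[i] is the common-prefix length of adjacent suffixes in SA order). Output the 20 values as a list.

rank→(start, suffix):
  0 → (19, 'a')
  1 → (18, 'aa')
  2 → (2, 'aaaaaaaabbaabbbbaa')
  3 → (3, 'aaaaaaabbaabbbbaa')
  4 → (4, 'aaaaaabbaabbbbaa')
  5 → (5, 'aaaaabbaabbbbaa')
  6 → (6, 'aaaabbaabbbbaa')
  7 → (7, 'aaabbaabbbbaa')
  8 → (8, 'aabbaabbbbaa')
  9 → (12, 'aabbbbaa')
  10 → (9, 'abbaabbbbaa')
  11 → (13, 'abbbbaa')
  12 → (17, 'baa')
  13 → (1, 'baaaaaaaabbaabbbbaa')
  14 → (11, 'baabbbbaa')
  15 → (16, 'bbaa')
  16 → (0, 'bbaaaaaaaabbaabbbbaa')
  17 → (10, 'bbaabbbbaa')
  18 → (15, 'bbbaa')
  19 → (14, 'bbbbaa')

SA = [19, 18, 2, 3, 4, 5, 6, 7, 8, 12, 9, 13, 17, 1, 11, 16, 0, 10, 15, 14]
[i] adj suffixes → lcp
  [1] 19/18 → 1 ('a')
  [2] 18/2 → 2 ('aa')
  [3] 2/3 → 7 ('aaaaaaa')
  [4] 3/4 → 6 ('aaaaaa')
  [5] 4/5 → 5 ('aaaaa')
  [6] 5/6 → 4 ('aaaa')
  [7] 6/7 → 3 ('aaa')
  [8] 7/8 → 2 ('aa')
  [9] 8/12 → 4 ('aabb')
  [10] 12/9 → 1 ('a')
  [11] 9/13 → 3 ('abb')
  [12] 13/17 → 0 ('')
  [13] 17/1 → 3 ('baa')
  [14] 1/11 → 3 ('baa')
  [15] 11/16 → 1 ('b')
  [16] 16/0 → 4 ('bbaa')
  [17] 0/10 → 4 ('bbaa')
  [18] 10/15 → 2 ('bb')
  [19] 15/14 → 3 ('bbb')

[0, 1, 2, 7, 6, 5, 4, 3, 2, 4, 1, 3, 0, 3, 3, 1, 4, 4, 2, 3]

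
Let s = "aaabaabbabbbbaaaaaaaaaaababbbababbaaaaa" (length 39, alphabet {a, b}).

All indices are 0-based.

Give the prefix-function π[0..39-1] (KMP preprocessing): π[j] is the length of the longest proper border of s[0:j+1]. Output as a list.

[0, 1, 2, 0, 1, 2, 0, 0, 1, 0, 0, 0, 0, 1, 2, 3, 3, 3, 3, 3, 3, 3, 3, 3, 4, 5, 0, 0, 0, 1, 0, 1, 0, 0, 1, 2, 3, 3, 3]

π[0] = 0
j=1 s[j]='a': π[1]=1 (border 'a')
j=2 s[j]='a': π[2]=2 (border 'aa')
j=3 s[j]='b': k: 2→1→0; π[3]=0 (border '')
j=4 s[j]='a': π[4]=1 (border 'a')
j=5 s[j]='a': π[5]=2 (border 'aa')
j=6 s[j]='b': k: 2→1→0; π[6]=0 (border '')
j=7 s[j]='b': π[7]=0 (border '')
j=8 s[j]='a': π[8]=1 (border 'a')
j=9 s[j]='b': k: 1→0; π[9]=0 (border '')
j=10 s[j]='b': π[10]=0 (border '')
j=11 s[j]='b': π[11]=0 (border '')
j=12 s[j]='b': π[12]=0 (border '')
j=13 s[j]='a': π[13]=1 (border 'a')
j=14 s[j]='a': π[14]=2 (border 'aa')
j=15 s[j]='a': π[15]=3 (border 'aaa')
j=16 s[j]='a': k: 3→2; π[16]=3 (border 'aaa')
j=17 s[j]='a': k: 3→2; π[17]=3 (border 'aaa')
j=18 s[j]='a': k: 3→2; π[18]=3 (border 'aaa')
j=19 s[j]='a': k: 3→2; π[19]=3 (border 'aaa')
j=20 s[j]='a': k: 3→2; π[20]=3 (border 'aaa')
j=21 s[j]='a': k: 3→2; π[21]=3 (border 'aaa')
j=22 s[j]='a': k: 3→2; π[22]=3 (border 'aaa')
j=23 s[j]='a': k: 3→2; π[23]=3 (border 'aaa')
j=24 s[j]='b': π[24]=4 (border 'aaab')
j=25 s[j]='a': π[25]=5 (border 'aaaba')
j=26 s[j]='b': k: 5→1→0; π[26]=0 (border '')
j=27 s[j]='b': π[27]=0 (border '')
j=28 s[j]='b': π[28]=0 (border '')
j=29 s[j]='a': π[29]=1 (border 'a')
j=30 s[j]='b': k: 1→0; π[30]=0 (border '')
j=31 s[j]='a': π[31]=1 (border 'a')
j=32 s[j]='b': k: 1→0; π[32]=0 (border '')
j=33 s[j]='b': π[33]=0 (border '')
j=34 s[j]='a': π[34]=1 (border 'a')
j=35 s[j]='a': π[35]=2 (border 'aa')
j=36 s[j]='a': π[36]=3 (border 'aaa')
j=37 s[j]='a': k: 3→2; π[37]=3 (border 'aaa')
j=38 s[j]='a': k: 3→2; π[38]=3 (border 'aaa')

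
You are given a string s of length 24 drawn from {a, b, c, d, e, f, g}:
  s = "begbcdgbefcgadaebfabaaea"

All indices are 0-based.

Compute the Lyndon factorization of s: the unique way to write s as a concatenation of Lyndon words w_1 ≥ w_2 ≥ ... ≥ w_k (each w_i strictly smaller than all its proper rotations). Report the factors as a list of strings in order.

["beg", "bcdgbefcg", "adaebf", "ab", "aae", "a"]

emit factor 1: 'beg' (i=0, period=3)
emit factor 2: 'bcdgbefcg' (i=3, period=9)
emit factor 3: 'adaebf' (i=12, period=6)
emit factor 4: 'ab' (i=18, period=2)
emit factor 5: 'aae' (i=20, period=3)
emit factor 6: 'a' (i=23, period=1)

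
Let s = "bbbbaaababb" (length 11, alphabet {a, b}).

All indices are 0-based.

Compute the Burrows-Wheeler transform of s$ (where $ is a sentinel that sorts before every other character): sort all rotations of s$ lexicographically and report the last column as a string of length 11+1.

rank  rotation      last
    0  $bbbbaaababb  b
    1  aaababb$bbbb  b
    2  aababb$bbbba  a
    3  ababb$bbbbaa  a
    4  abb$bbbbaaab  b
    5  b$bbbbaaabab  b
    6  baaababb$bbb  b
    7  babb$bbbbaaa  a
    8  bb$bbbbaaaba  a
    9  bbaaababb$bb  b
   10  bbbaaababb$b  b
   11  bbbbaaababb$  $

bbaabbbaabb$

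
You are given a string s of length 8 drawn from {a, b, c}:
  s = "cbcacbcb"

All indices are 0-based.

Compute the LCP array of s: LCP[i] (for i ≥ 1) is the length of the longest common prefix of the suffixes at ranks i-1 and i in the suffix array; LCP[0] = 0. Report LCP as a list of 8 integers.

rank | idx | suffix
   0 |   3 | acbcb
   1 |   7 | b
   2 |   1 | bcacbcb
   3 |   5 | bcb
   4 |   2 | cacbcb
   5 |   6 | cb
   6 |   0 | cbcacbcb
   7 |   4 | cbcb

SA = [3, 7, 1, 5, 2, 6, 0, 4]
[i] adj suffixes → lcp
  [1] 3/7 → 0 ('')
  [2] 7/1 → 1 ('b')
  [3] 1/5 → 2 ('bc')
  [4] 5/2 → 0 ('')
  [5] 2/6 → 1 ('c')
  [6] 6/0 → 2 ('cb')
  [7] 0/4 → 3 ('cbc')

[0, 0, 1, 2, 0, 1, 2, 3]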